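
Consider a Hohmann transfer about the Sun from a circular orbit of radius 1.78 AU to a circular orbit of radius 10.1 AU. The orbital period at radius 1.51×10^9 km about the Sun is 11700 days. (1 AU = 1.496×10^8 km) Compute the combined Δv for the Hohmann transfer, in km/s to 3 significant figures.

From Kepler's third law T² = 4π²r³/μ at r = 1.51×10^9 km, T = 11700 days = 11700 × 86400 s = 1.01088×10^9 s: μ = 4π²r³/T² = 1.33012×10^11 km³/s².
In km: r₁ = 1.78 × 1.496×10^8 = 2.66288×10^8 km; r₂ = 10.1 × 1.496×10^8 = 1.51096×10^9 km.
The Hohmann ellipse has a_t = (r₁ + r₂)/2 = 8.88624×10^8 km.
Circular speed at r₁: v₁ = √(μ/r₁) = √(1.33012×10^11/2.66288×10^8) = 22.3496 km/s.
Transfer-orbit speed at r₁ (vis-viva equation): v_p = √[μ(2/r₁ − 1/a_t)] = 29.1432 km/s.
First burn Δv₁ = |v_p − v₁| = 6.794 km/s.
Circular speed at r₂: v₂ = √(μ/r₂) = 9.3825 km/s.
Transfer-orbit speed at r₂: v_a = √[μ(2/r₂ − 1/a_t)] = 5.1361 km/s.
Second burn Δv₂ = |v₂ − v_a| = 4.246 km/s.
Total Δv = Δv₁ + Δv₂ = 11.04 km/s.

Δv = 11.0 km/s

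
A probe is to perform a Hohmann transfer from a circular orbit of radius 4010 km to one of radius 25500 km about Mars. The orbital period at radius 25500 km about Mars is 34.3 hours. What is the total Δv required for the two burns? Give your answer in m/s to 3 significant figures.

From Kepler's third law T² = 4π²r³/μ at r = 25500 km, T = 34.3 hours = 34.3 × 3600 s = 1.2348×10^5 s: μ = 4π²r³/T² = 42932.6 km³/s².
Transfer-ellipse semi-major axis a_t = (r₁ + r₂)/2 = (4010 + 25500)/2 = 14755 km.
Circular speed at r₁: v₁ = √(μ/r₁) = √(42932.6/4010) = 3.27206 km/s.
Transfer-orbit speed at r₁ (vis-viva): v_p = √[μ(2/r₁ − 1/a_t)] = 4.30152 km/s.
First burn Δv₁ = |v_p − v₁| = 1.0295 km/s.
Circular speed at r₂: v₂ = √(μ/r₂) = 1.297548 km/s.
Transfer-orbit speed at r₂: v_a = √[μ(2/r₂ − 1/a_t)] = 0.6764349 km/s.
Second burn Δv₂ = |v₂ − v_a| = 0.62111 km/s.
Δv = Δv₁ + Δv₂ = 1.0295 + 0.62111 = 1.651 km/s.

Δv = 1650 m/s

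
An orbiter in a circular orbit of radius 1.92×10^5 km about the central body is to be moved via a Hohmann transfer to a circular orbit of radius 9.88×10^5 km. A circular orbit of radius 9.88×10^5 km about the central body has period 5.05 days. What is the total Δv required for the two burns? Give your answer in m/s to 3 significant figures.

From Kepler's third law T² = 4π²r³/μ at r = 9.88×10^5 km, T = 5.05 days = 5.05 × 86400 s = 4.3632×10^5 s: μ = 4π²r³/T² = 1.99996×10^8 km³/s².
Semi-major axis of the transfer orbit: a_t = (1.920×10^5 + 9.880×10^5)/2 = 5.900×10^5 km.
At r₁ the circular-orbit speed is v₁ = √(μ/r₁) = 32.27 km/s.
On the transfer ellipse at r₁, vis-viva equation gives v_p = √[μ(2/r₁ − 1/a_t)] = 41.76 km/s.
First burn Δv₁ = |v_p − v₁| = 9.490 km/s.
Circular speed at r₂: v₂ = √(μ/r₂) = 14.2276 km/s.
Transfer-orbit speed at r₂: v_a = √[μ(2/r₂ − 1/a_t)] = 8.11627 km/s.
Second burn Δv₂ = |v₂ − v_a| = 6.111 km/s.
Δv = Δv₁ + Δv₂ = 9.490 + 6.111 = 15.60 km/s.

Δv = 15600 m/s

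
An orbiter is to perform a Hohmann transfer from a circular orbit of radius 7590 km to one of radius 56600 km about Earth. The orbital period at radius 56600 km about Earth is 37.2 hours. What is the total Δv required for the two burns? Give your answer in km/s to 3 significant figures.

Δv = 3.74 km/s

From Kepler's third law T² = 4π²r³/μ at r = 56600 km, T = 37.2 hours = 37.2 × 3600 s = 1.3392×10^5 s: μ = 4π²r³/T² = 3.99133×10^5 km³/s².
The Hohmann ellipse has a_t = (r₁ + r₂)/2 = 32095 km.
Circular speed at r₁: v₁ = √(μ/r₁) = √(3.99133×10^5/7590) = 7.25167 km/s.
On the transfer ellipse at r₁, vis-viva equation gives v_p = √[μ(2/r₁ − 1/a_t)] = 9.63003 km/s.
First burn Δv₁ = |v_p − v₁| = 2.3784 km/s.
Circular speed at r₂: v₂ = √(μ/r₂) = 2.655528 km/s.
Transfer-orbit speed at r₂: v_a = √[μ(2/r₂ − 1/a_t)] = 1.291377 km/s.
Second burn Δv₂ = |v₂ − v_a| = 1.3642 km/s.
Total Δv = Δv₁ + Δv₂ = 3.743 km/s.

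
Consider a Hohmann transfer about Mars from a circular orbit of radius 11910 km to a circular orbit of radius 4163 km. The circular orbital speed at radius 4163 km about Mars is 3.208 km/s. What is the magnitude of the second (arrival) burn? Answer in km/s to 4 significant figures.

From the circular-orbit relation v² = μ/r at r = 4163 km: μ = v²r = (3.208)² × 4163 = 42842.5 km³/s².
Transfer-ellipse semi-major axis a_t = (r₁ + r₂)/2 = (11910 + 4163)/2 = 8036.5 km.
On the circular orbit at r = 4163 km, v_c = √(μ/r) = 3.2080 km/s.
Transfer-orbit speed at the same r (vis-viva, a = a_t): v_t = √[μ(2/r − 1/a_t)] = 3.9053 km/s.
Δv₂ = |v_t − v_c| = |3.9053 − 3.2080| = 0.6973 km/s.

Δv₂ = 0.6973 km/s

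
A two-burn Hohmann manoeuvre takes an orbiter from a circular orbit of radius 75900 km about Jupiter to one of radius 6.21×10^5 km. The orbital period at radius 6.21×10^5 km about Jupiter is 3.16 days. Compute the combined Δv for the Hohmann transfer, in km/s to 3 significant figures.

From Kepler's third law T² = 4π²r³/μ at r = 6.21×10^5 km, T = 3.16 days = 3.16 × 86400 s = 2.73024×10^5 s: μ = 4π²r³/T² = 1.26833×10^8 km³/s².
Semi-major axis of the transfer orbit: a_t = (75900 + 6.210×10^5)/2 = 3.4845×10^5 km.
At r₁ the circular-orbit speed is v₁ = √(μ/r₁) = 40.88 km/s.
Transfer-orbit speed at r₁ (vis-viva): v_p = √[μ(2/r₁ − 1/a_t)] = 54.57 km/s.
First burn Δv₁ = |v_p − v₁| = 13.69 km/s.
Circular speed at r₂: v₂ = √(μ/r₂) = 14.291 km/s.
Transfer-orbit speed at r₂: v_a = √[μ(2/r₂ − 1/a_t)] = 6.6699 km/s.
Second burn Δv₂ = |v₂ − v_a| = 7.621 km/s.
Total Δv = Δv₁ + Δv₂ = 21.31 km/s.

Δv = 21.3 km/s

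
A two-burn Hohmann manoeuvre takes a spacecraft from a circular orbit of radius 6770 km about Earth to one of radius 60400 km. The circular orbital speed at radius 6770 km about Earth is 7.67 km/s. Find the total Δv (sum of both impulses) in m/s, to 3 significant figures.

From the circular-orbit relation v² = μ/r at r = 6770 km: μ = v²r = (7.67)² × 6770 = 3.98272×10^5 km³/s².
The Hohmann ellipse has a_t = (r₁ + r₂)/2 = 33585 km.
At r₁ the circular-orbit speed is v₁ = √(μ/r₁) = 7.6700 km/s.
On the transfer ellipse at r₁, v² = μ(2/r − 1/a) gives v_p = √[μ(2/r₁ − 1/a_t)] = 10.286 km/s.
First burn Δv₁ = |v_p − v₁| = 2.616 km/s.
Circular speed at r₂: v₂ = √(μ/r₂) = 2.568 km/s.
Transfer-orbit speed at r₂: v_a = √[μ(2/r₂ − 1/a_t)] = 1.153 km/s.
Second burn Δv₂ = |v₂ − v_a| = 1.415 km/s.
Δv = Δv₁ + Δv₂ = 2.616 + 1.415 = 4.031 km/s.

Δv = 4030 m/s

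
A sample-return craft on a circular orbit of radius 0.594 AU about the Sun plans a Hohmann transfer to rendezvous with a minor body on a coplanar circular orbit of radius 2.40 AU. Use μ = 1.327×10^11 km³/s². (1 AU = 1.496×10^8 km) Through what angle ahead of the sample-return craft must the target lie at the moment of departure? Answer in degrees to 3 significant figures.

In km: r₁ = 0.594 × 1.496×10^8 = 8.88624×10^7 km; r₂ = 2.40 × 1.496×10^8 = 3.5904×10^8 km.
Transfer-ellipse semi-major axis a_t = (r₁ + r₂)/2 = (8.88624×10^7 + 3.5904×10^8)/2 = 2.239512×10^8 km.
Transfer time t = π√(a_t³/μ) = 2.890×10^7 s.
The target's mean motion on its circular orbit is ω₂ = √(μ/r₂³) = 5.355×10^-8 rad/s.
Angle swept by the target during transfer: ω₂·t = 1.5476 rad = 88.67°.
Arrival is 180° from departure on the ellipse, so φ = 180° − 88.67° = 91.3°.

φ = 91.3°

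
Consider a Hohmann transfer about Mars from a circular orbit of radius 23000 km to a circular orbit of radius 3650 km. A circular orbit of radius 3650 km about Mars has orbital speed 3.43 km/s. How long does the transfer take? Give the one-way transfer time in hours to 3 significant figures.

t = 6.48 hours

From the circular-orbit relation v² = μ/r at r = 3650 km: μ = v²r = (3.43)² × 3650 = 42941.9 km³/s².
Transfer-ellipse semi-major axis a_t = (r₁ + r₂)/2 = (23000 + 3650)/2 = 13325 km.
Half the transfer-orbit period gives t = π√(a_t³/μ) = 23320 s.
Converting: 23320 s ÷ 3600 s/hour = 6.48 hours.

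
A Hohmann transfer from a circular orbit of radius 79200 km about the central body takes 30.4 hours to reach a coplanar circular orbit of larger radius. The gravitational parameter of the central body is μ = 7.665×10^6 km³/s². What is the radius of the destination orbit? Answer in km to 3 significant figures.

Transfer time t = 30.4 hours = 1.0944×10^5 s, and t = π√(a_t³/μ).
So a_t = (μ t²/π²)^(1/3) = (7.665×10^6 × (1.0944×10^5)² / π²)^(1/3) = 2.1031×10^5 km.
Since a_t = (r₁ + r₂)/2, r₂ = 2a_t − r₁ = 2×2.1031×10^5 − 79200 = 3.4142×10^5 km.

r₂ = 3.41×10^5 km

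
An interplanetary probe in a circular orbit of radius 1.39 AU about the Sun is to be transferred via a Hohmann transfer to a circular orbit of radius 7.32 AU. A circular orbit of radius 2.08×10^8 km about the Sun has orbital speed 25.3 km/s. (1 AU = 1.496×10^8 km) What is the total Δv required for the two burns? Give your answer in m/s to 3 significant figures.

Δv = 12300 m/s

From the circular-orbit relation v² = μ/r at r = 2.08×10^8 km: μ = v²r = (25.3)² × 2.08×10^8 = 1.33139×10^11 km³/s².
In km: r₁ = 1.39 × 1.496×10^8 = 2.07944×10^8 km; r₂ = 7.32 × 1.496×10^8 = 1.095072×10^9 km.
Semi-major axis of the transfer orbit: a_t = (2.07944×10^8 + 1.095072×10^9)/2 = 6.51508×10^8 km.
Circular speed at r₁: v₁ = √(μ/r₁) = √(1.33139×10^11/2.07944×10^8) = 25.303 km/s.
On the transfer ellipse at r₁, v² = μ(2/r − 1/a) gives v_p = √[μ(2/r₁ − 1/a_t)] = 32.805 km/s.
First burn Δv₁ = |v_p − v₁| = 7.502 km/s.
At r₂, v₂ = √(μ/r₂) = 11.026 km/s.
Transfer-orbit speed at r₂: v_a = √[μ(2/r₂ − 1/a_t)] = 6.2294 km/s.
Second burn Δv₂ = |v₂ − v_a| = 4.797 km/s.
Total Δv = Δv₁ + Δv₂ = 12.30 km/s.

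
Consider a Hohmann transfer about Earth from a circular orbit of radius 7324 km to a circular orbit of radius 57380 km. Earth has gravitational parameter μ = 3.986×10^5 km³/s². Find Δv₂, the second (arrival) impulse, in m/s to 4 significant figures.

Δv₂ = 1382 m/s

Transfer-ellipse semi-major axis a_t = (r₁ + r₂)/2 = (7324 + 57380)/2 = 32352 km.
On the circular orbit at r = 57380 km, v_c = √(μ/r) = 2.636 km/s.
Vis-viva on the transfer ellipse at r = 57380 km gives v_t = √[μ(2/r − 1/a_t)] = 1.254 km/s.
Δv₂ = |v_t − v_c| = |1.254 − 2.636| = 1.382 km/s.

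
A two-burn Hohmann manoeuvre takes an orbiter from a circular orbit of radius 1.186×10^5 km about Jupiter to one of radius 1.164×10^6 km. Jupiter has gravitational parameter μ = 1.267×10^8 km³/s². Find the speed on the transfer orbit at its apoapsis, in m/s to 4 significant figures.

v = 4487 m/s

Transfer-ellipse semi-major axis a_t = (r₁ + r₂)/2 = (1.186×10^5 + 1.164×10^6)/2 = 6.413×10^5 km.
The apoapsis of the transfer ellipse is at r = 1.164×10^6 km.
Applying v² = μ(2/r − 1/a_t): v = 4.487 km/s.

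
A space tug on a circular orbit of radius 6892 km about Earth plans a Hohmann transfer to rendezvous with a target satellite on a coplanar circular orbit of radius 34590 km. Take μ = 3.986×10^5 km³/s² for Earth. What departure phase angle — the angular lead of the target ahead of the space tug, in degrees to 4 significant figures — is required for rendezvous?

Semi-major axis of the transfer orbit: a_t = (6892 + 34590)/2 = 20741 km.
The half-period of the transfer ellipse is t = π√(a_t³/μ) = 14864 s.
Target angular speed ω₂ = √(μ/r₂³) = 9.8139×10^-5 rad/s.
Angle swept by the target during transfer: ω₂·t = 1.4587 rad = 83.58°.
Arrival is 180° from departure on the ellipse, so φ = 180° − 83.58° = 96.42°.

φ = 96.42°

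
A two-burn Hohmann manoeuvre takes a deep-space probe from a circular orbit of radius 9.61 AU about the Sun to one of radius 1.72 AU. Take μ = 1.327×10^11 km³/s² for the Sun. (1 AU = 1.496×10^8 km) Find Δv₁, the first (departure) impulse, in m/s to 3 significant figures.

Δv₁ = 4310 m/s

In km: r₁ = 9.61 × 1.496×10^8 = 1.437656×10^9 km; r₂ = 1.72 × 1.496×10^8 = 2.57312×10^8 km.
Semi-major axis of the transfer orbit: a_t = (1.437656×10^9 + 2.57312×10^8)/2 = 8.47484×10^8 km.
On the circular orbit at r = 1.437656×10^9 km, v_c = √(μ/r) = 9.60745 km/s.
Transfer-orbit speed at the same r (vis-viva, a = a_t): v_t = √[μ(2/r − 1/a_t)] = 5.29386 km/s.
Δv₁ = |v_t − v_c| = |5.29386 − 9.60745| = 4.314 km/s.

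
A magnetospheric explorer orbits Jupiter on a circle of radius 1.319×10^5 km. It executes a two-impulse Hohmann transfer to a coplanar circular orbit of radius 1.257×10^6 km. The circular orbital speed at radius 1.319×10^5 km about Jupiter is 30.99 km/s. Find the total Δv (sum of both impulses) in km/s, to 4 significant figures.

From the circular-orbit relation v² = μ/r at r = 1.319×10^5 km: μ = v²r = (30.99)² × 1.319×10^5 = 1.26674×10^8 km³/s².
Transfer-ellipse semi-major axis a_t = (r₁ + r₂)/2 = (1.319×10^5 + 1.257×10^6)/2 = 6.9445×10^5 km.
Circular speed at r₁: v₁ = √(μ/r₁) = √(1.26674×10^8/1.319×10^5) = 30.990 km/s.
Transfer-orbit speed at r₁ (vis-viva equation): v_p = √[μ(2/r₁ − 1/a_t)] = 41.694 km/s.
First burn Δv₁ = |v_p − v₁| = 10.704 km/s.
Circular speed at r₂: v₂ = √(μ/r₂) = 10.0387 km/s.
Transfer-orbit speed at r₂: v_a = √[μ(2/r₂ − 1/a_t)] = 4.37500 km/s.
Second burn Δv₂ = |v₂ − v_a| = 5.6637 km/s.
Δv = Δv₁ + Δv₂ = 10.704 + 5.6637 = 16.37 km/s.

Δv = 16.37 km/s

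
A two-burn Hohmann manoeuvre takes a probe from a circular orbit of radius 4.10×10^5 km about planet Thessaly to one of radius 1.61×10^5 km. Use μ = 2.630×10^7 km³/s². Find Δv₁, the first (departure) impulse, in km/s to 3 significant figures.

Δv₁ = 1.99 km/s

Transfer-ellipse semi-major axis a_t = (r₁ + r₂)/2 = (4.100×10^5 + 1.610×10^5)/2 = 2.855×10^5 km.
On the circular orbit at r = 4.100×10^5 km, v_c = √(μ/r) = 8.009 km/s.
Vis-viva on the transfer ellipse at r = 4.100×10^5 km gives v_t = √[μ(2/r − 1/a_t)] = 6.014 km/s.
Δv₁ = |v_t − v_c| = |6.014 − 8.009| = 1.995 km/s.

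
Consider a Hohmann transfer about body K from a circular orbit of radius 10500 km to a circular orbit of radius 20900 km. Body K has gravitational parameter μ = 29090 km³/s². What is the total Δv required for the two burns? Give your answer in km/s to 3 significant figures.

Semi-major axis of the transfer orbit: a_t = (10500 + 20900)/2 = 15700 km.
At r₁ the circular-orbit speed is v₁ = √(μ/r₁) = 1.664475 km/s.
Transfer-orbit speed at r₁ (vis-viva equation): v_p = √[μ(2/r₁ − 1/a_t)] = 1.920439 km/s.
First burn Δv₁ = |v_p − v₁| = 0.25596 km/s.
Circular speed at r₂: v₂ = √(μ/r₂) = 1.17977 km/s.
Transfer-orbit speed at r₂: v_a = √[μ(2/r₂ − 1/a_t)] = 0.964814 km/s.
Second burn Δv₂ = |v₂ − v_a| = 0.21496 km/s.
Total Δv = Δv₁ + Δv₂ = 0.4709 km/s.

Δv = 0.471 km/s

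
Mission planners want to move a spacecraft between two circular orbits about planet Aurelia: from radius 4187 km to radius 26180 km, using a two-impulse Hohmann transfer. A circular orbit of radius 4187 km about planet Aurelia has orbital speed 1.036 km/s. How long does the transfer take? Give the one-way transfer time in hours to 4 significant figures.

t = 24.36 hours

From the circular-orbit relation v² = μ/r at r = 4187 km: μ = v²r = (1.036)² × 4187 = 4493.89 km³/s².
The Hohmann ellipse has a_t = (r₁ + r₂)/2 = 15183.5 km.
Transfer time t = π√(a_t³/μ) = π√((15183.5)³ / 4493.89) = 87680 s.
Converting: 87680 s ÷ 3600 s/hour = 24.36 hours.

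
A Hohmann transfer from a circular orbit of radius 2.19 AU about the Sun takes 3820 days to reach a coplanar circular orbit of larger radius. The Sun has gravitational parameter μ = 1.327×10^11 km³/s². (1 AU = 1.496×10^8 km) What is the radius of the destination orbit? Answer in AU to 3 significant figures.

r₂ = 13.0 AU

In km: r₁ = 2.19 × 1.496×10^8 = 3.27624×10^8 km.
Transfer time t = 3820 days = 3.30048×10^8 s, and t = π√(a_t³/μ).
So a_t = (μ t²/π²)^(1/3) = (1.327×10^11 × (3.30048×10^8)² / π²)^(1/3) = 1.1356×10^9 km.
Since a_t = (r₁ + r₂)/2, r₂ = 2a_t − r₁ = 2×1.1356×10^9 − 3.27624×10^8 = 1.943576×10^9 km.
In AU: r₂ = 1.943576×10^9 / 1.496×10^8 = 13.0 AU.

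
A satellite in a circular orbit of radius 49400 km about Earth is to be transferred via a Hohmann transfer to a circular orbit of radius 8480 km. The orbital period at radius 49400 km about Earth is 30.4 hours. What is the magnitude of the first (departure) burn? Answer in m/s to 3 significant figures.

From Kepler's third law T² = 4π²r³/μ at r = 49400 km, T = 30.4 hours = 30.4 × 3600 s = 1.0944×10^5 s: μ = 4π²r³/T² = 3.97364×10^5 km³/s².
Transfer-ellipse semi-major axis a_t = (r₁ + r₂)/2 = (49400 + 8480)/2 = 28940 km.
Circular speed at r = 49400 km: v_c = √(μ/r) = 2.836 km/s.
Vis-viva on the transfer ellipse at r = 49400 km gives v_t = √[μ(2/r − 1/a_t)] = 1.535 km/s.
Δv₁ = |v_t − v_c| = |1.535 − 2.836| = 1.301 km/s.

Δv₁ = 1300 m/s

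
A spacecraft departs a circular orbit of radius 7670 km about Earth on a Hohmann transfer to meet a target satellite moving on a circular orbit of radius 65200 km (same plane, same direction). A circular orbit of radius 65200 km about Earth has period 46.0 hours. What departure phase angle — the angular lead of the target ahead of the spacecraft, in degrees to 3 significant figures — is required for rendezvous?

From Kepler's third law T² = 4π²r³/μ at r = 65200 km, T = 46.0 hours = 46.0 × 3600 s = 1.656×10^5 s: μ = 4π²r³/T² = 3.99008×10^5 km³/s².
Semi-major axis of the transfer orbit: a_t = (7670 + 65200)/2 = 36435 km.
The half-period of the transfer ellipse is t = π√(a_t³/μ) = 34589 s.
The target's mean motion on its circular orbit is ω₂ = √(μ/r₂³) = 3.7942×10^-5 rad/s.
Angle swept by the target during transfer: ω₂·t = 1.3124 rad = 75.19°.
Arrival is 180° from departure on the ellipse, so φ = 180° − 75.19° = 105°.

φ = 105°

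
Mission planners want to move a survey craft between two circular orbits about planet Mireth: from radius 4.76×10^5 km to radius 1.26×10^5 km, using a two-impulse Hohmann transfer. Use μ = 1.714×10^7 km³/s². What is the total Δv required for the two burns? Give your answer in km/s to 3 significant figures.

Δv = 5.12 km/s

Semi-major axis of the transfer orbit: a_t = (4.760×10^5 + 1.260×10^5)/2 = 3.010×10^5 km.
Circular speed at r₁: v₁ = √(μ/r₁) = √(1.714×10^7/4.760×10^5) = 6.0007 km/s.
Transfer-orbit speed at r₁ (vis-viva): v_a = √[μ(2/r₁ − 1/a_t)] = 3.8824 km/s.
First burn Δv₁ = |v_a − v₁| = 2.118 km/s.
Circular speed at r₂: v₂ = √(μ/r₂) = 11.663 km/s.
Transfer-orbit speed at r₂: v_p = √[μ(2/r₂ − 1/a_t)] = 14.667 km/s.
Second burn Δv₂ = |v₂ − v_p| = 3.004 km/s.
Δv = Δv₁ + Δv₂ = 2.118 + 3.004 = 5.122 km/s.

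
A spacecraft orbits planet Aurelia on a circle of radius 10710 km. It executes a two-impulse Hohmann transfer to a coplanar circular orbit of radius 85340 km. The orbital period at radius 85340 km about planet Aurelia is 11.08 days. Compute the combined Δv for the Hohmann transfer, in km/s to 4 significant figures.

From Kepler's third law T² = 4π²r³/μ at r = 85340 km, T = 11.08 days = 11.08 × 86400 s = 9.57312×10^5 s: μ = 4π²r³/T² = 26773.8 km³/s².
Semi-major axis of the transfer orbit: a_t = (10710 + 85340)/2 = 48025 km.
Circular speed at r₁: v₁ = √(μ/r₁) = √(26773.8/10710) = 1.5811 km/s.
Transfer-orbit speed at r₁ (vis-viva equation): v_p = √[μ(2/r₁ − 1/a_t)] = 2.1077 km/s.
First burn Δv₁ = |v_p − v₁| = 0.5266 km/s.
Circular speed at r₂: v₂ = √(μ/r₂) = 0.5601 km/s.
Transfer-orbit speed at r₂: v_a = √[μ(2/r₂ − 1/a_t)] = 0.2645 km/s.
Second burn Δv₂ = |v₂ − v_a| = 0.2956 km/s.
Δv = Δv₁ + Δv₂ = 0.5266 + 0.2956 = 0.8222 km/s.

Δv = 0.8222 km/s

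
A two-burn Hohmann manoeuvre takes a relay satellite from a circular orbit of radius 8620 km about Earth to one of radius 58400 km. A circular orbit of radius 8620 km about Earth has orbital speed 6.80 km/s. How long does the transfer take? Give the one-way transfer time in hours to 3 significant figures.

From the circular-orbit relation v² = μ/r at r = 8620 km: μ = v²r = (6.80)² × 8620 = 3.98589×10^5 km³/s².
Semi-major axis of the transfer orbit: a_t = (8620 + 58400)/2 = 33510 km.
By Kepler's third law the transfer-orbit period is T = 2π√(a_t³/μ), so t = T/2 = 30520 s.
Converting: 30520 s ÷ 3600 s/hour = 8.48 hours.

t = 8.48 hours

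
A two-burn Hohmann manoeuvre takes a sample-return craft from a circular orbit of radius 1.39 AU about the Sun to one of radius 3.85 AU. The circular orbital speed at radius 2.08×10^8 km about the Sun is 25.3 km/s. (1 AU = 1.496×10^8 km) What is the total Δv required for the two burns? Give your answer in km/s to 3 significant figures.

Δv = 9.50 km/s

From the circular-orbit relation v² = μ/r at r = 2.08×10^8 km: μ = v²r = (25.3)² × 2.08×10^8 = 1.33139×10^11 km³/s².
In km: r₁ = 1.39 × 1.496×10^8 = 2.07944×10^8 km; r₂ = 3.85 × 1.496×10^8 = 5.7596×10^8 km.
Semi-major axis of the transfer orbit: a_t = (2.07944×10^8 + 5.7596×10^8)/2 = 3.91952×10^8 km.
Circular speed at r₁: v₁ = √(μ/r₁) = √(1.33139×10^11/2.07944×10^8) = 25.303406 km/s.
On the transfer ellipse at r₁, vis-viva equation gives v_p = √[μ(2/r₁ − 1/a_t)] = 30.673173 km/s.
First burn Δv₁ = |v_p − v₁| = 5.369767 km/s.
At r₂, v₂ = √(μ/r₂) = 15.203936 km/s.
Transfer-orbit speed at r₂: v_a = √[μ(2/r₂ − 1/a_t)] = 11.074211 km/s.
Second burn Δv₂ = |v₂ − v_a| = 4.129725 km/s.
Δv = Δv₁ + Δv₂ = 5.369767 + 4.129725 = 9.499 km/s.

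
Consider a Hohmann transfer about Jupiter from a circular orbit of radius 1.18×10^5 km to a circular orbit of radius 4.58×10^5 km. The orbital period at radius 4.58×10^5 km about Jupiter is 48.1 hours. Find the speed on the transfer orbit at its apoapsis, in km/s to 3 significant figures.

v = 10.6 km/s

From Kepler's third law T² = 4π²r³/μ at r = 4.58×10^5 km, T = 48.1 hours = 48.1 × 3600 s = 1.7316×10^5 s: μ = 4π²r³/T² = 1.26491×10^8 km³/s².
Transfer-ellipse semi-major axis a_t = (r₁ + r₂)/2 = (1.180×10^5 + 4.580×10^5)/2 = 2.880×10^5 km.
The apoapsis of the transfer ellipse is at r = 4.580×10^5 km.
Applying v² = μ(2/r − 1/a_t): v = 10.64 km/s.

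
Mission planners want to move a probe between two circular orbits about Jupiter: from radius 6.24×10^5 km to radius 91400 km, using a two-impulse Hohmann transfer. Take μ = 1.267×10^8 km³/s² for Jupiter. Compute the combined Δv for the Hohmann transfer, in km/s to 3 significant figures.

Δv = 19.0 km/s

Transfer-ellipse semi-major axis a_t = (r₁ + r₂)/2 = (6.240×10^5 + 91400)/2 = 3.577×10^5 km.
Circular speed at r₁: v₁ = √(μ/r₁) = √(1.267×10^8/6.240×10^5) = 14.249 km/s.
Transfer-orbit speed at r₁ (vis-viva equation): v_a = √[μ(2/r₁ − 1/a_t)] = 7.2029 km/s.
First burn Δv₁ = |v_a − v₁| = 7.046 km/s.
Circular speed at r₂: v₂ = √(μ/r₂) = 37.232 km/s.
Transfer-orbit speed at r₂: v_p = √[μ(2/r₂ − 1/a_t)] = 49.175 km/s.
Second burn Δv₂ = |v₂ − v_p| = 11.94 km/s.
Total Δv = Δv₁ + Δv₂ = 18.99 km/s.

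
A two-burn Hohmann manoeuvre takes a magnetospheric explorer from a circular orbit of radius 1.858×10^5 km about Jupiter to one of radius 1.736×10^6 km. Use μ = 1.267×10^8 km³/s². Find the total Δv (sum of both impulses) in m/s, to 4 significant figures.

Semi-major axis of the transfer orbit: a_t = (1.858×10^5 + 1.736×10^6)/2 = 9.609×10^5 km.
Circular speed at r₁: v₁ = √(μ/r₁) = √(1.267×10^8/1.858×10^5) = 26.114 km/s.
On the transfer ellipse at r₁, v² = μ(2/r − 1/a) gives v_p = √[μ(2/r₁ − 1/a_t)] = 35.100 km/s.
First burn Δv₁ = |v_p − v₁| = 8.986 km/s.
At r₂, v₂ = √(μ/r₂) = 8.543 km/s.
Transfer-orbit speed at r₂: v_a = √[μ(2/r₂ − 1/a_t)] = 3.757 km/s.
Second burn Δv₂ = |v₂ − v_a| = 4.786 km/s.
Δv = Δv₁ + Δv₂ = 8.986 + 4.786 = 13.77 km/s.

Δv = 13770 m/s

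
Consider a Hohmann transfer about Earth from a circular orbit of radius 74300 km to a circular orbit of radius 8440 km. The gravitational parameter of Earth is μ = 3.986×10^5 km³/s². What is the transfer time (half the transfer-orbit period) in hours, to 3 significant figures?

t = 11.6 hours

Transfer-ellipse semi-major axis a_t = (r₁ + r₂)/2 = (74300 + 8440)/2 = 41370 km.
Half the transfer-orbit period gives t = π√(a_t³/μ) = 41870 s.
Converting: 41870 s ÷ 3600 s/hour = 11.6 hours.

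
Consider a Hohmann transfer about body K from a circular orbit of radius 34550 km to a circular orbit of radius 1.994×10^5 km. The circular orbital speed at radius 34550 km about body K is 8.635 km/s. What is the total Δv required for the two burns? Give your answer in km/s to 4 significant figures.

Δv = 4.280 km/s

From the circular-orbit relation v² = μ/r at r = 34550 km: μ = v²r = (8.635)² × 34550 = 2.57616×10^6 km³/s².
The Hohmann ellipse has a_t = (r₁ + r₂)/2 = 1.16975×10^5 km.
At r₁ the circular-orbit speed is v₁ = √(μ/r₁) = 8.6350 km/s.
Transfer-orbit speed at r₁ (vis-viva): v_p = √[μ(2/r₁ − 1/a_t)] = 11.274 km/s.
First burn Δv₁ = |v_p − v₁| = 2.639 km/s.
Circular speed at r₂: v₂ = √(μ/r₂) = 3.594 km/s.
Transfer-orbit speed at r₂: v_a = √[μ(2/r₂ − 1/a_t)] = 1.953 km/s.
Second burn Δv₂ = |v₂ − v_a| = 1.641 km/s.
Δv = Δv₁ + Δv₂ = 2.639 + 1.641 = 4.280 km/s.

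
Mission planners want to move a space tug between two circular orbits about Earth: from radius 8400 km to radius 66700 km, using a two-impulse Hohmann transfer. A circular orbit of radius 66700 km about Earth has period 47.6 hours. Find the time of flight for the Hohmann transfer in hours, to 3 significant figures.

From Kepler's third law T² = 4π²r³/μ at r = 66700 km, T = 47.6 hours = 47.6 × 3600 s = 1.7136×10^5 s: μ = 4π²r³/T² = 3.98950×10^5 km³/s².
The Hohmann ellipse has a_t = (r₁ + r₂)/2 = 37550 km.
Half the transfer-orbit period gives t = π√(a_t³/μ) = 36190 s.
Converting: 36190 s ÷ 3600 s/hour = 10.1 hours.

t = 10.1 hours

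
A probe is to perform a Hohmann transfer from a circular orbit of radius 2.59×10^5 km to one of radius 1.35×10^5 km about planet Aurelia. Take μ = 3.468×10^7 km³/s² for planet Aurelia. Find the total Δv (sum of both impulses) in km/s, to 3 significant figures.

Δv = 4.34 km/s

Semi-major axis of the transfer orbit: a_t = (2.590×10^5 + 1.350×10^5)/2 = 1.970×10^5 km.
At r₁ the circular-orbit speed is v₁ = √(μ/r₁) = 11.5715 km/s.
On the transfer ellipse at r₁, v² = μ(2/r − 1/a) gives v_a = √[μ(2/r₁ − 1/a_t)] = 9.57907 km/s.
First burn Δv₁ = |v_a − v₁| = 1.992 km/s.
At r₂, v₂ = √(μ/r₂) = 16.03 km/s.
Transfer-orbit speed at r₂: v_p = √[μ(2/r₂ − 1/a_t)] = 18.38 km/s.
Second burn Δv₂ = |v₂ − v_p| = 2.350 km/s.
Total Δv = Δv₁ + Δv₂ = 4.342 km/s.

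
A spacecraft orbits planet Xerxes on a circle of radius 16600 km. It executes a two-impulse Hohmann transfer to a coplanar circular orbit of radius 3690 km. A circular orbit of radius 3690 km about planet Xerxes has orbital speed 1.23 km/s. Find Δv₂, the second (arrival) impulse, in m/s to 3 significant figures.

Δv₂ = 343 m/s

From the circular-orbit relation v² = μ/r at r = 3690 km: μ = v²r = (1.23)² × 3690 = 5582.60 km³/s².
Transfer-ellipse semi-major axis a_t = (r₁ + r₂)/2 = (16600 + 3690)/2 = 10145 km.
On the circular orbit at r = 3690 km, v_c = √(μ/r) = 1.2300 km/s.
Vis-viva on the transfer ellipse at r = 3690 km gives v_t = √[μ(2/r − 1/a_t)] = 1.5734 km/s.
Δv₂ = |v_t − v_c| = |1.5734 − 1.2300| = 0.3434 km/s.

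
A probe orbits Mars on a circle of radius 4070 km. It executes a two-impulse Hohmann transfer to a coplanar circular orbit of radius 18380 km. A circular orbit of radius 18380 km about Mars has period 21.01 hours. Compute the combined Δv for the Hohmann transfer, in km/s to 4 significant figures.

From Kepler's third law T² = 4π²r³/μ at r = 18380 km, T = 21.01 hours = 21.01 × 3600 s = 75636 s: μ = 4π²r³/T² = 42848.8 km³/s².
Semi-major axis of the transfer orbit: a_t = (4070 + 18380)/2 = 11225 km.
Circular speed at r₁: v₁ = √(μ/r₁) = √(42848.8/4070) = 3.24468 km/s.
Transfer-orbit speed at r₁ (v² = μ(2/r − 1/a)): v_p = √[μ(2/r₁ − 1/a_t)] = 4.15195 km/s.
First burn Δv₁ = |v_p − v₁| = 0.9073 km/s.
Circular speed at r₂: v₂ = √(μ/r₂) = 1.5269 km/s.
Transfer-orbit speed at r₂: v_a = √[μ(2/r₂ − 1/a_t)] = 0.91939 km/s.
Second burn Δv₂ = |v₂ − v_a| = 0.6075 km/s.
Δv = Δv₁ + Δv₂ = 0.9073 + 0.6075 = 1.515 km/s.

Δv = 1.515 km/s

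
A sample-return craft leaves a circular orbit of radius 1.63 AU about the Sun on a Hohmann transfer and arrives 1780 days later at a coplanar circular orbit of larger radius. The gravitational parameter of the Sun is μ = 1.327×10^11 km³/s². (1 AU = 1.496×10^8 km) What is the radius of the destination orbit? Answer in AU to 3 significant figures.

r₂ = 7.50 AU

In km: r₁ = 1.63 × 1.496×10^8 = 2.43848×10^8 km.
Transfer time t = 1780 days = 1.53792×10^8 s, and t = π√(a_t³/μ).
So a_t = (μ t²/π²)^(1/3) = (1.327×10^11 × (1.53792×10^8)² / π²)^(1/3) = 6.8257×10^8 km.
Since a_t = (r₁ + r₂)/2, r₂ = 2a_t − r₁ = 2×6.8257×10^8 − 2.43848×10^8 = 1.121292×10^9 km.
In AU: r₂ = 1.121292×10^9 / 1.496×10^8 = 7.50 AU.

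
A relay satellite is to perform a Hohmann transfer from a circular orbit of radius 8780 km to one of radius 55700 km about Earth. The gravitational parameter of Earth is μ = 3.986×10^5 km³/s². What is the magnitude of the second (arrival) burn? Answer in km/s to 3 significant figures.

Semi-major axis of the transfer orbit: a_t = (8780 + 55700)/2 = 32240 km.
Circular speed at r = 55700 km: v_c = √(μ/r) = 2.675 km/s.
Vis-viva on the transfer ellipse at r = 55700 km gives v_t = √[μ(2/r − 1/a_t)] = 1.396 km/s.
Δv₂ = |v_t − v_c| = |1.396 − 2.675| = 1.279 km/s.

Δv₂ = 1.28 km/s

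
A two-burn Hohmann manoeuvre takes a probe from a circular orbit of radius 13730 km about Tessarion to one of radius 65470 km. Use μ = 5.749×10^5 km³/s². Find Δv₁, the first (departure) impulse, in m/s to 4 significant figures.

Δv₁ = 1849 m/s

The Hohmann ellipse has a_t = (r₁ + r₂)/2 = 39600 km.
Circular speed at r = 13730 km: v_c = √(μ/r) = 6.471 km/s.
Vis-viva on the transfer ellipse at r = 13730 km gives v_t = √[μ(2/r − 1/a_t)] = 8.320 km/s.
Δv₁ = |v_t − v_c| = |8.320 − 6.471| = 1.849 km/s.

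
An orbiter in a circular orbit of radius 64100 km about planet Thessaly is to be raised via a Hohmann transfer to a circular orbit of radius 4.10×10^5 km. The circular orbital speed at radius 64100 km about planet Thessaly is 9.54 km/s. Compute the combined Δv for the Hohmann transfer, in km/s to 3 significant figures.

Δv = 4.82 km/s

From the circular-orbit relation v² = μ/r at r = 64100 km: μ = v²r = (9.54)² × 64100 = 5.83384×10^6 km³/s².
Transfer-ellipse semi-major axis a_t = (r₁ + r₂)/2 = (64100 + 4.100×10^5)/2 = 2.3705×10^5 km.
At r₁ the circular-orbit speed is v₁ = √(μ/r₁) = 9.5400 km/s.
On the transfer ellipse at r₁, vis-viva gives v_p = √[μ(2/r₁ − 1/a_t)] = 12.546 km/s.
First burn Δv₁ = |v_p − v₁| = 3.006 km/s.
At r₂, v₂ = √(μ/r₂) = 3.7721 km/s.
Transfer-orbit speed at r₂: v_a = √[μ(2/r₂ − 1/a_t)] = 1.9615 km/s.
Second burn Δv₂ = |v₂ − v_a| = 1.811 km/s.
Total Δv = Δv₁ + Δv₂ = 4.817 km/s.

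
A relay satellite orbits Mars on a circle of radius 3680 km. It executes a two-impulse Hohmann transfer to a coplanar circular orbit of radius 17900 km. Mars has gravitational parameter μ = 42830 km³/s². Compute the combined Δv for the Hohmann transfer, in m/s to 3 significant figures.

Semi-major axis of the transfer orbit: a_t = (3680 + 17900)/2 = 10790 km.
Circular speed at r₁: v₁ = √(μ/r₁) = √(42830/3680) = 3.41154 km/s.
On the transfer ellipse at r₁, vis-viva gives v_p = √[μ(2/r₁ − 1/a_t)] = 4.39406 km/s.
First burn Δv₁ = |v_p − v₁| = 0.9825 km/s.
At r₂, v₂ = √(μ/r₂) = 1.54685 km/s.
Transfer-orbit speed at r₂: v_a = √[μ(2/r₂ − 1/a_t)] = 0.903360 km/s.
Second burn Δv₂ = |v₂ − v_a| = 0.6435 km/s.
Total Δv = Δv₁ + Δv₂ = 1.626 km/s.

Δv = 1630 m/s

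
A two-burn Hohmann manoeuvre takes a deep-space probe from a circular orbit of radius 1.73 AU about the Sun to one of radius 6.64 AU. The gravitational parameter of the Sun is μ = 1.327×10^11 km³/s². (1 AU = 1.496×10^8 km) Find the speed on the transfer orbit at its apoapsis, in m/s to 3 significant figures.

v = 7430 m/s

In km: r₁ = 1.73 × 1.496×10^8 = 2.58808×10^8 km; r₂ = 6.64 × 1.496×10^8 = 9.93344×10^8 km.
The Hohmann ellipse has a_t = (r₁ + r₂)/2 = 6.26076×10^8 km.
The apoapsis of the transfer ellipse is at r = 9.93344×10^8 km.
From the vis-viva equation, v = √[μ(2/r − 1/a_t)] = 7.431 km/s.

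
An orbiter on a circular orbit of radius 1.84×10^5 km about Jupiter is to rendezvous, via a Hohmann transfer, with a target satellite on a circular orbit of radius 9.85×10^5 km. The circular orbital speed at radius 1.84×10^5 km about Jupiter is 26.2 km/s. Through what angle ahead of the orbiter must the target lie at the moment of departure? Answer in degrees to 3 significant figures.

From the circular-orbit relation v² = μ/r at r = 1.84×10^5 km: μ = v²r = (26.2)² × 1.84×10^5 = 1.26305×10^8 km³/s².
Semi-major axis of the transfer orbit: a_t = (1.840×10^5 + 9.850×10^5)/2 = 5.845×10^5 km.
Transfer time t = π√(a_t³/μ) = 1.249×10^5 s.
Target angular speed ω₂ = √(μ/r₂³) = 1.150×10^-5 rad/s.
Angle swept by the target during transfer: ω₂·t = 1.436 rad = 82.28°.
The orbiter traverses 180° on the transfer ellipse, so the target must lead by 180° − 82.28° = 97.7°.

φ = 97.7°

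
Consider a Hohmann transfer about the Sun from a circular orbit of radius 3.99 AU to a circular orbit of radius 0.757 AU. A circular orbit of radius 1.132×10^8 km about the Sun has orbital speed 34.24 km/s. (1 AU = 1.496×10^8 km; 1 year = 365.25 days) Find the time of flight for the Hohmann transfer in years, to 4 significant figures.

From the circular-orbit relation v² = μ/r at r = 1.132×10^8 km: μ = v²r = (34.24)² × 1.132×10^8 = 1.32713×10^11 km³/s².
In km: r₁ = 3.99 × 1.496×10^8 = 5.96904×10^8 km; r₂ = 0.757 × 1.496×10^8 = 1.132472×10^8 km.
Transfer-ellipse semi-major axis a_t = (r₁ + r₂)/2 = (5.96904×10^8 + 1.132472×10^8)/2 = 3.550756×10^8 km.
Transfer time t = π√(a_t³/μ) = π√((3.550756×10^8)³ / 1.32713×10^11) = 5.770×10^7 s.
Converting: 5.770×10^7 s ÷ 3.15576×10^7 s/year (365.25 × 86400) = 1.828 years.

t = 1.828 years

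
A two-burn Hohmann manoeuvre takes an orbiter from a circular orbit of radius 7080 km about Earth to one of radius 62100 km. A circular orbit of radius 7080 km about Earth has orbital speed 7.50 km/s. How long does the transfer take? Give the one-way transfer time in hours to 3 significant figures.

From the circular-orbit relation v² = μ/r at r = 7080 km: μ = v²r = (7.50)² × 7080 = 3.98250×10^5 km³/s².
Semi-major axis of the transfer orbit: a_t = (7080 + 62100)/2 = 34590 km.
Transfer time t = π√(a_t³/μ) = π√((34590)³ / 3.98250×10^5) = 32030 s.
Converting: 32030 s ÷ 3600 s/hour = 8.90 hours.

t = 8.90 hours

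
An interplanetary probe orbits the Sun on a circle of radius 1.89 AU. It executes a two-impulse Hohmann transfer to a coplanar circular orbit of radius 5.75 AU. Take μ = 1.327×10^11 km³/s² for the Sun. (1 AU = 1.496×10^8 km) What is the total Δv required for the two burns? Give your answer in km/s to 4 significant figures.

In km: r₁ = 1.89 × 1.496×10^8 = 2.82744×10^8 km; r₂ = 5.75 × 1.496×10^8 = 8.602×10^8 km.
Semi-major axis of the transfer orbit: a_t = (2.82744×10^8 + 8.602×10^8)/2 = 5.71472×10^8 km.
At r₁ the circular-orbit speed is v₁ = √(μ/r₁) = 21.664 km/s.
Transfer-orbit speed at r₁ (v² = μ(2/r − 1/a)): v_p = √[μ(2/r₁ − 1/a_t)] = 26.579 km/s.
First burn Δv₁ = |v_p − v₁| = 4.915 km/s.
Circular speed at r₂: v₂ = √(μ/r₂) = 12.42 km/s.
Transfer-orbit speed at r₂: v_a = √[μ(2/r₂ − 1/a_t)] = 8.736 km/s.
Second burn Δv₂ = |v₂ − v_a| = 3.684 km/s.
Total Δv = Δv₁ + Δv₂ = 8.599 km/s.

Δv = 8.599 km/s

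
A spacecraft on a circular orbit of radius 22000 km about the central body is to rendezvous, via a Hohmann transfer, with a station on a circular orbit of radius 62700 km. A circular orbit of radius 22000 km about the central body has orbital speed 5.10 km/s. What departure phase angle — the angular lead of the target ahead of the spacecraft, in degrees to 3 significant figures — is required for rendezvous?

From the circular-orbit relation v² = μ/r at r = 22000 km: μ = v²r = (5.10)² × 22000 = 5.72220×10^5 km³/s².
Semi-major axis of the transfer orbit: a_t = (22000 + 62700)/2 = 42350 km.
The half-period of the transfer ellipse is t = π√(a_t³/μ) = 36190 s.
Target angular speed ω₂ = √(μ/r₂³) = 4.818×10^-5 rad/s.
Angle swept by the target during transfer: ω₂·t = 1.744 rad = 99.92°.
The spacecraft traverses 180° on the transfer ellipse, so the target must lead by 180° − 99.92° = 80.1°.

φ = 80.1°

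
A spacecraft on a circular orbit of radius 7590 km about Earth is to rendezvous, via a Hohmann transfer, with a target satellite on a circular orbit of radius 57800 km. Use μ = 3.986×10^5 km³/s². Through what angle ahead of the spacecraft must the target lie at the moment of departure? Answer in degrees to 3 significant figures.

The Hohmann ellipse has a_t = (r₁ + r₂)/2 = 32695 km.
Transfer time t = π√(a_t³/μ) = 29417 s.
The target's mean motion on its circular orbit is ω₂ = √(μ/r₂³) = 4.5434×10^-5 rad/s.
Angle swept by the target during transfer: ω₂·t = 1.3365 rad = 76.58°.
The spacecraft traverses 180° on the transfer ellipse, so the target must lead by 180° − 76.58° = 103°.

φ = 103°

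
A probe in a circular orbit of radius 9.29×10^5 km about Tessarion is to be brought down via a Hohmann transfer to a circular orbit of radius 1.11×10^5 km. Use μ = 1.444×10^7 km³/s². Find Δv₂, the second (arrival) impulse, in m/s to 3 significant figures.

The Hohmann ellipse has a_t = (r₁ + r₂)/2 = 5.200×10^5 km.
Circular speed at r = 1.110×10^5 km: v_c = √(μ/r) = 11.406 km/s.
Vis-viva on the transfer ellipse at r = 1.110×10^5 km gives v_t = √[μ(2/r − 1/a_t)] = 15.245 km/s.
Δv₂ = |v_t − v_c| = |15.245 − 11.406| = 3.839 km/s.

Δv₂ = 3840 m/s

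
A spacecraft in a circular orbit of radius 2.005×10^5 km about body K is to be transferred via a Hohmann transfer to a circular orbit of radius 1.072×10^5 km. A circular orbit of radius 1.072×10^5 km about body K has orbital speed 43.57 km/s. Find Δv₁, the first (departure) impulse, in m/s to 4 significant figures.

Δv₁ = 5265 m/s

From the circular-orbit relation v² = μ/r at r = 1.072×10^5 km: μ = v²r = (43.57)² × 1.072×10^5 = 2.03503×10^8 km³/s².
Semi-major axis of the transfer orbit: a_t = (2.005×10^5 + 1.072×10^5)/2 = 1.5385×10^5 km.
Circular speed at r = 2.005×10^5 km: v_c = √(μ/r) = 31.859 km/s.
Vis-viva on the transfer ellipse at r = 2.005×10^5 km gives v_t = √[μ(2/r − 1/a_t)] = 26.594 km/s.
Δv₁ = |v_t − v_c| = |26.594 − 31.859| = 5.265 km/s.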